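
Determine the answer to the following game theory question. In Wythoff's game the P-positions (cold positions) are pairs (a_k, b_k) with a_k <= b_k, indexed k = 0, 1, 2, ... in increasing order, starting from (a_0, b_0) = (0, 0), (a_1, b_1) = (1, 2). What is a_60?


By Wythoff's theorem, a_k = floor(k * phi) and b_k = floor(k * phi^2) = a_k + k, where phi = (1 + sqrt(5))/2 is the golden ratio.
phi = (1 + sqrt(5))/2 = 1.618034
k = 60
k * phi = 60 * 1.618034 = 97.082039
a_60 = floor(k * phi) = 97

97


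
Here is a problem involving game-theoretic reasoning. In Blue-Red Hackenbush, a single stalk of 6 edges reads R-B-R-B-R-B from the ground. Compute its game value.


Edges (from ground): R-B-R-B-R-B
By Berlekamp's sign-expansion rule, a Blue-Red Hackenbush stalk has the value of the surreal number whose sign sequence is the edge sequence with B -> + and R -> -.
Sign sequence: -+-+-+
Trace the sign expansion in the surreal number tree, starting from 0:
Edge 1: R (sign -) -> bounds (-inf, 0), value = -1
Edge 2: B (sign +) -> bounds (-1, 0), value = -1/2
Edge 3: R (sign -) -> bounds (-1, -1/2), value = -3/4
Edge 4: B (sign +) -> bounds (-3/4, -1/2), value = -5/8
Edge 5: R (sign -) -> bounds (-3/4, -5/8), value = -11/16
Edge 6: B (sign +) -> bounds (-11/16, -5/8), value = -21/32
Game value = -21/32

-21/32


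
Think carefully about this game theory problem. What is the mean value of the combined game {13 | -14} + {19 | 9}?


G1 = {13 | -14}, G2 = {19 | 9}
Each is a switch {a | b} with numbers a > b; its mean value is (a + b)/2, and mean value is additive over game sums: m(G1 + G2) = m(G1) + m(G2).
Mean of G1 = (13 + (-14))/2 = -1/2 = -1/2
Mean of G2 = (19 + (9))/2 = 28/2 = 14
Mean of G1 + G2 = -1/2 + 14 = 27/2

27/2


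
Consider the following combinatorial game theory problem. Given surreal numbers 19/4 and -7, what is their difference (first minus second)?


x = 19/4, y = -7
Converting to common denominator: 4
x = 19/4, y = -28/4
x - y = 19/4 - -7 = 47/4

47/4


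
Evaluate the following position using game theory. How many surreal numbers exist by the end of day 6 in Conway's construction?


Day 0: {|} = 0 is born. Count = 1.
Day n: the number of surreal numbers born by day n is 2^(n+1) - 1.
By day 0: 2^1 - 1 = 1
By day 1: 2^2 - 1 = 3
By day 2: 2^3 - 1 = 7
By day 3: 2^4 - 1 = 15
By day 4: 2^5 - 1 = 31
By day 5: 2^6 - 1 = 63
By day 6: 2^7 - 1 = 127
By day 6: 127 surreal numbers.

127


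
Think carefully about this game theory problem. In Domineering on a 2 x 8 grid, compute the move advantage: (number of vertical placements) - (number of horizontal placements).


Board is 2 x 8 (rows x cols).
Left (vertical) placements: (rows-1) * cols = 1 * 8 = 8
Right (horizontal) placements: rows * (cols-1) = 2 * 7 = 14
Advantage = Left - Right = 8 - 14 = -6

-6


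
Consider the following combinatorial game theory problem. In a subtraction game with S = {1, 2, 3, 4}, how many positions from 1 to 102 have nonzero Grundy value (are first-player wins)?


Subtraction set S = {1, 2, 3, 4}, so G(n) = n mod 5.
G(n) = 0 when n is a multiple of 5.
Multiples of 5 in [1, 102]: 20
N-positions (nonzero Grundy) = 102 - 20 = 82

82


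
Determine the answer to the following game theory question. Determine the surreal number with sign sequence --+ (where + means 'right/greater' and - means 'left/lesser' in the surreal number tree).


Sign expansion: --+
Rule: track bounds (lo, hi), initially (-inf, +inf). On '+', the current value becomes lo and we move to the simplest number in (value, hi): value + 1 if hi = +inf, otherwise the midpoint (value + hi)/2. On '-', the current value becomes hi and we move to value - 1 if lo = -inf, otherwise the midpoint (lo + value)/2.
Start at 0.
Step 1: sign = -, move left. Bounds: (-inf, 0). Value = -1
Step 2: sign = -, move left. Bounds: (-inf, -1). Value = -2
Step 3: sign = +, move right. Bounds: (-2, -1). Value = -3/2
The surreal number with sign expansion --+ is -3/2.

-3/2


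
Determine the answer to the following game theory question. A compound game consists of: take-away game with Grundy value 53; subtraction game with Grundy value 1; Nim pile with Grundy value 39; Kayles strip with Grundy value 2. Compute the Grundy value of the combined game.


By the Sprague-Grundy theorem, the Grundy value of a sum of games is the XOR of individual Grundy values.
take-away game: Grundy value = 53. Running XOR: 0 XOR 53 = 53
subtraction game: Grundy value = 1. Running XOR: 53 XOR 1 = 52
Nim pile: Grundy value = 39. Running XOR: 52 XOR 39 = 19
Kayles strip: Grundy value = 2. Running XOR: 19 XOR 2 = 17
The combined Grundy value is 17.

17


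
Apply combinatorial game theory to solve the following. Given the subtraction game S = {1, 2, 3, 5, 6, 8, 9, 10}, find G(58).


The subtraction set is S = {1, 2, 3, 5, 6, 8, 9, 10}.
G(k) = mex{ G(k - s) : s in S, s <= k }. We compute iteratively: G(0) = 0.
G(1) = mex({0}) = 1
G(2) = mex({0, 1}) = 2
G(3) = mex({0, 1, 2}) = 3
G(4) = mex({1, 2, 3}) = 0
G(5) = mex({0, 2, 3}) = 1
G(6) = mex({0, 1, 3}) = 2
G(7) = mex({0, 1, 2}) = 3
G(8) = mex({0, 1, 2, 3}) = 4
G(9) = mex({0, 1, 2, 3, 4}) = 5
G(10) = mex({0, 1, 2, 3, 4, 5}) = 6
G(11) = mex({1, 2, 3, 4, 5, 6}) = 0
G(12) = mex({0, 2, 3, 5, 6}) = 1
G(13) = mex({0, 1, 3, 4, 6}) = 2
G(14) = mex({0, 1, 2, 4, 5}) = 3
G(15) = mex({1, 2, 3, 5, 6}) = 0
G(16) = mex({0, 2, 3, 4, 6}) = 1
G(17) = mex({0, 1, 3, 4, 5}) = 2
G(18) = mex({0, 1, 2, 4, 5, 6}) = 3
G(19) = mex({0, 1, 2, 3, 5, 6}) = 4
G(20) = mex({0, 1, 2, 3, 4, 6}) = 5
Observe that G(11)..G(20) = 0, 1, 2, 3, 0, 1, 2, 3, 4, 5 repeats G(0)..G(9) = 0, 1, 2, 3, 0, 1, 2, 3, 4, 5.
For k >= max(S) = 10, G(k) is determined by the previous 10 values G(k-10)..G(k-1); a window of 10 consecutive values has recurred shifted by 11, so by induction G(k + 11) = G(k) for all k >= 0: the sequence is periodic from the start with period 11.
One period: G(0..10) = 0, 1, 2, 3, 0, 1, 2, 3, 4, 5, 6.
58 mod 11 = 3, so G(58) = G(3) = 3.

3


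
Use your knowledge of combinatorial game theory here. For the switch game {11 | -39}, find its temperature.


The game is {11 | -39}, a switch {a | b} with numbers a > b.
Cooling {a | b} by t gives {a - t | b + t}, which stops being hot when a - t = b + t, i.e. at t = (a - b)/2. So the temperature of a switch is (a - b)/2.
Temperature = (Left option - Right option) / 2
= (11 - (-39)) / 2
= 50 / 2
= 25

25


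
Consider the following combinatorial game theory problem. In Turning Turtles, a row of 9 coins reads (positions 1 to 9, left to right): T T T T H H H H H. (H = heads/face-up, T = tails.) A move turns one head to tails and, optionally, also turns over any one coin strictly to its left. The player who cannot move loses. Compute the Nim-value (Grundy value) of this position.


Coins: T T T T H H H H H
Key fact: a single head at position k behaves exactly like a Nim heap of size k (turning it to T and optionally flipping a coin at j < k corresponds to moving the heap from k to j, or to 0), and heads combine as a disjunctive sum (two heads at the same place would cancel, matching j XOR j = 0). So the Nim-value is the XOR of the 1-indexed positions of the heads.
Face-up positions (1-indexed): [5, 6, 7, 8, 9]
XOR 0 with 5: 0 XOR 5 = 5
XOR 5 with 6: 5 XOR 6 = 3
XOR 3 with 7: 3 XOR 7 = 4
XOR 4 with 8: 4 XOR 8 = 12
XOR 12 with 9: 12 XOR 9 = 5
Nim-value = 5

5


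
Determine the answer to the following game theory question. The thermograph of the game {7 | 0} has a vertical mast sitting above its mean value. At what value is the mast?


Game = {7 | 0}, a switch {a | b} with numbers a > b.
Its thermograph has left wall a - t and right wall b + t, which meet at t = (a - b)/2, where both equal (a + b)/2. So the mast (mean value) is at (a + b)/2.
Mean = (7 + (0))/2 = 7/2 = 7/2

7/2


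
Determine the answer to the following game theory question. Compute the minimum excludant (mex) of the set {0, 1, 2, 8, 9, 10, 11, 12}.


Set = {0, 1, 2, 8, 9, 10, 11, 12}
0 is in the set.
1 is in the set.
2 is in the set.
3 is NOT in the set. This is the mex.
mex = 3

3


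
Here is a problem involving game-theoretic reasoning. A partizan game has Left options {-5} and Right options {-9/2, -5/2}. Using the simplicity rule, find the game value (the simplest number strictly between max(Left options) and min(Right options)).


Left options: {-5}, max = -5
Right options: {-9/2, -5/2}, min = -9/2
All options are numbers and max(Left) < min(Right), so by the simplicity theorem the value is the simplest (earliest-born) number strictly between -5 and -9/2.
No integer lies strictly between -5 and -9/2, so the value is the dyadic rational m/2^k in the interval with the smallest k (then m odd); search k = 1, 2, ...:
Denominator 2: no odd multiple of 1/2 lies strictly between -5 and -9/2.
Denominator 4: -19/4 lies strictly between -5 and -9/2 -- found.
The simplest number in the interval is -19/4.
Game value = -19/4

-19/4


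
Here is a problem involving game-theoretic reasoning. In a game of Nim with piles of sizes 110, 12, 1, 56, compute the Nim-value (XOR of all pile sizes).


We need the XOR (exclusive or) of all pile sizes.
After XOR-ing pile 1 (size 110): 0 XOR 110 = 110
After XOR-ing pile 2 (size 12): 110 XOR 12 = 98
After XOR-ing pile 3 (size 1): 98 XOR 1 = 99
After XOR-ing pile 4 (size 56): 99 XOR 56 = 91
The Nim-value of this position is 91.

91


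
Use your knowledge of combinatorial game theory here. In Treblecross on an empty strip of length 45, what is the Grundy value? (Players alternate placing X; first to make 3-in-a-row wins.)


Treblecross: place X on empty cells; 3-in-a-row wins.
Playing within two cells of an existing X lets the opponent win at once, so sensible play treats the cells i-2..i+2 around each X as dead. The player left with no safe cell loses, so this is a normal-play take-away game on strips of safe cells.
Placing X at cell i (0-indexed) of a strip of k safe cells leaves independent strips of sizes max(0, i-2) and max(0, k-i-3). Hence G(k) = mex{ G(max(0,i-2)) XOR G(max(0,k-i-3)) : 0 <= i < k }, with G(0) = 0.
G(1): splits (0,0):0^0=0 -> mex({0}) = 1
G(2): splits (0,0):0^0=0 -> mex({0}) = 1
G(3): splits (0,0):0^0=0 -> mex({0}) = 1
G(4): splits (0,1):0^1=1 (0,0):0^0=0 -> mex({0, 1}) = 2
G(5): splits (0,2):0^1=1 (0,1):0^1=1 (0,0):0^0=0 -> mex({0, 1}) = 2
G(6) = mex({1}) = 0
G(7) = mex({0, 1, 2}) = 3
G(8) = mex({0, 1, 2}) = 3
G(9) = mex({0, 2}) = 1
G(10) = mex({0, 2, 3}) = 1
G(11) = mex({0, 3}) = 1
G(12) = mex({1, 3}) = 0
G(13) = mex({0, 1, 2, 3}) = 4
G(14) = mex({0, 1, 2}) = 3
G(15) = mex({0, 1, 2}) = 3
G(16) = mex({0, 1, 2, 4}) = 3
G(17) = mex({0, 1, 3, 4}) = 2
G(18) = mex({0, 1, 3, 4}) = 2
G(19) = mex({0, 1, 3, 5}) = 2
G(20) = mex({0, 1, 2, 3, 5}) = 4
G(21) = mex({0, 1, 2, 3, 5}) = 4
G(22) = mex({1, 2, 6}) = 0
G(23) = mex({0, 1, 2, 3, 4, 6}) = 5
G(24) = mex({0, 1, 2, 3, 4}) = 5
G(25) = mex({0, 1, 3, 4, 7}) = 2
G(26) = mex({0, 1, 3, 4, 5, 7}) = 2
G(27) = mex({0, 1, 3, 5}) = 2
G(28) = mex({0, 1, 2, 5}) = 3
G(29) = mex({0, 1, 2, 4, 5, 6}) = 3
G(30) = mex({1, 2, 4, 6}) = 0
G(31) = mex({0, 1, 2, 3, 4, 6}) = 5
G(32) = mex({1, 2, 3, 4, 7}) = 0
G(33) = mex({0, 3, 7}) = 1
G(34) = mex({0, 2, 3, 5, 7}) = 1
G(35) = mex({0, 2, 3, 5, 6}) = 1
G(36) = mex({0, 1, 2, 5, 6}) = 3
G(37) = mex({0, 1, 2, 4, 5, 6}) = 3
G(38) = mex({0, 1, 2, 4}) = 3
G(39) = mex({0, 1, 2, 3, 4, 7}) = 5
G(40) = mex({0, 1, 2, 3, 4, 5, 7}) = 6
G(41) = mex({0, 1, 2, 3, 5, 7}) = 4
G(42) = mex({0, 1, 2, 3, 5, 6, 7}) = 4
G(43) = mex({0, 2, 3, 5, 6}) = 1
G(44) = mex({1, 2, 3, 4, 5, 6}) = 0
G(45) = mex({0, 1, 2, 3, 4, 6, 7}) = 5
Therefore G(45) = 5.

5


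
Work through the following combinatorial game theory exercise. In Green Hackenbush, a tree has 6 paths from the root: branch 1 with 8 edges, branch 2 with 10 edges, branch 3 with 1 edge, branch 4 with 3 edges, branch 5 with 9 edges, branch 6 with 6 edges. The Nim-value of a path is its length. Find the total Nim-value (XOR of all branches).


The tree has 6 branches from the ground vertex.
In Green Hackenbush, the Nim-value of a simple path of length k is k.
Branch 1: length 8, Nim-value = 8
Branch 2: length 10, Nim-value = 10
Branch 3: length 1, Nim-value = 1
Branch 4: length 3, Nim-value = 3
Branch 5: length 9, Nim-value = 9
Branch 6: length 6, Nim-value = 6
Total Nim-value = XOR of all branch values:
0 XOR 8 = 8
8 XOR 10 = 2
2 XOR 1 = 3
3 XOR 3 = 0
0 XOR 9 = 9
9 XOR 6 = 15
Nim-value of the tree = 15

15


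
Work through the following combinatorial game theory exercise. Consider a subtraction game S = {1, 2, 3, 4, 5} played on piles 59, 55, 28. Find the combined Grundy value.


Subtraction set: {1, 2, 3, 4, 5}
For this subtraction set, G(n) = n mod 6 (period = max + 1 = 6).
Pile 1 (size 59): G(59) = 59 mod 6 = 5
Pile 2 (size 55): G(55) = 55 mod 6 = 1
Pile 3 (size 28): G(28) = 28 mod 6 = 4
Total Grundy value = XOR of all: 5 XOR 1 XOR 4 = 0

0


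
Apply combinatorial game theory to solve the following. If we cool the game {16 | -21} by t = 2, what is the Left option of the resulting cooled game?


Original game: {16 | -21} (a switch {a | b} with a > b).
Cooling by t (for t below the temperature (a - b)/2 = 37/2) taxes each move by t: {a | b} cooled by t is {a - t | b + t}.
Cooling amount: t = 2
Cooled Left option: 16 - 2 = 14
Cooled Right option: -21 + 2 = -19
Cooled game: {14 | -19}
Left option = 14

14


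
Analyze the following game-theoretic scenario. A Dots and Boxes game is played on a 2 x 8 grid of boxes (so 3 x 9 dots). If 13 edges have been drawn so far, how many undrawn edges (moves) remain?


Grid: 2 x 8 boxes, i.e. 3 rows and 9 columns of dots.
Horizontal edges: (rows + 1) * cols = 3 * 8 = 24
Vertical edges: rows * (cols + 1) = 2 * 9 = 18
Total edges: 24 + 18 = 42
Edges drawn: 13
Remaining: 42 - 13 = 29

29


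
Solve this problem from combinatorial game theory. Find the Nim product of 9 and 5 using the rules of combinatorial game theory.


Nim multiplication is bilinear over XOR: (u XOR v) * w = (u*w) XOR (v*w).
So we split each operand into its bit components and XOR the pairwise Nim products.
9 = 1 + 8 (as XOR of powers of 2).
5 = 1 + 4 (as XOR of powers of 2).
Using the standard Nim-product table on single bits:
  2*2 = 3,   2*4 = 8,   2*8 = 12,
  4*4 = 6,   4*8 = 11,  8*8 = 13,
and  1*x = x (identity), k*l = l*k (commutative).
Pairwise Nim products:
  1 * 1 = 1
  1 * 4 = 4
  8 * 1 = 8
  8 * 4 = 11
XOR them: 1 XOR 4 XOR 8 XOR 11 = 6.
Result: 9 * 5 = 6 (in Nim).

6


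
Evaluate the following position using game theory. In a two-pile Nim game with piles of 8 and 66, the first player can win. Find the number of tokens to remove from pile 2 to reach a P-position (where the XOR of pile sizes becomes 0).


Piles: 8 and 66
Current XOR: 8 XOR 66 = 74 (non-zero, so this is an N-position).
To make the XOR zero, we need to find a move that balances the piles.
For pile 2 (size 66): target = 66 XOR 74 = 8
We reduce pile 2 from 66 to 8.
Tokens removed: 66 - 8 = 58
Verification: 8 XOR 8 = 0

58


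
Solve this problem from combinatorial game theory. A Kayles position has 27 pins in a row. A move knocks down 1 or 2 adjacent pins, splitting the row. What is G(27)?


Kayles: a move removes 1 or 2 adjacent pins from a contiguous row.
Removing pins from a row of k leaves two independent rows (a, b) with a + b = k - 1 (one pin) or a + b = k - 2 (two pins); an end removal gives a = 0.
By Sprague-Grundy, G(k) = mex{ G(a) XOR G(b) } over all these splits. G(0) = 0.
G(1): splits (0,0):0^0=0 -> mex({0}) = 1
G(2): splits (0,1):0^1=1 (0,0):0^0=0 -> mex({0, 1}) = 2
G(3): splits (0,2):0^2=2 (1,1):1^1=0 (0,1):0^1=1 -> mex({0, 1, 2}) = 3
G(4): splits (0,3):0^3=3 (1,2):1^2=3 (0,2):0^2=2 (1,1):1^1=0 -> mex({0, 2, 3}) = 1
G(5): splits (0,4):0^1=1 (1,3):1^3=2 (2,2):2^2=0 (0,3):0^3=3 (1,2):1^2=3 -> mex({0, 1, 2, 3}) = 4
G(6) = mex({0, 1, 2, 4}) = 3
G(7) = mex({0, 1, 3, 4, 5}) = 2
G(8) = mex({0, 2, 3, 5, 6}) = 1
G(9) = mex({0, 1, 2, 3, 6, 7}) = 4
G(10) = mex({0, 1, 3, 4, 5, 7}) = 2
G(11) = mex({0, 1, 2, 3, 4, 5}) = 6
G(12) = mex({0, 1, 2, 3, 5, 6, 7}) = 4
G(13) = mex({0, 2, 3, 4, 6, 7}) = 1
G(14) = mex({0, 1, 4, 5, 6, 7}) = 2
G(15) = mex({0, 1, 2, 3, 4, 5, 6}) = 7
G(16) = mex({0, 2, 3, 5, 6, 7}) = 1
G(17) = mex({0, 1, 2, 3, 5, 6, 7}) = 4
G(18) = mex({0, 1, 2, 4, 5, 6}) = 3
G(19) = mex({0, 1, 3, 4, 5, 7}) = 2
G(20) = mex({0, 2, 3, 4, 5, 6, 7}) = 1
G(21) = mex({0, 1, 2, 3, 5, 6, 7}) = 4
G(22) = mex({0, 1, 2, 3, 4, 5, 7}) = 6
G(23) = mex({0, 1, 2, 3, 4, 5, 6}) = 7
G(24) = mex({0, 1, 2, 3, 5, 6, 7}) = 4
G(25) = mex({0, 2, 3, 4, 6, 7}) = 1
G(26) = mex({0, 1, 3, 4, 5, 6, 7}) = 2
G(27) = mex({0, 1, 2, 3, 4, 5, 6, 7}) = 8
Therefore G(27) = 8.

8


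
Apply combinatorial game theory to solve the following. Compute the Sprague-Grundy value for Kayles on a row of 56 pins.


Kayles: a move removes 1 or 2 adjacent pins from a contiguous row.
Removing pins from a row of k leaves two independent rows (a, b) with a + b = k - 1 (one pin) or a + b = k - 2 (two pins); an end removal gives a = 0.
By Sprague-Grundy, G(k) = mex{ G(a) XOR G(b) } over all these splits. G(0) = 0.
G(1): splits (0,0):0^0=0 -> mex({0}) = 1
G(2): splits (0,1):0^1=1 (0,0):0^0=0 -> mex({0, 1}) = 2
G(3): splits (0,2):0^2=2 (1,1):1^1=0 (0,1):0^1=1 -> mex({0, 1, 2}) = 3
G(4): splits (0,3):0^3=3 (1,2):1^2=3 (0,2):0^2=2 (1,1):1^1=0 -> mex({0, 2, 3}) = 1
G(5): splits (0,4):0^1=1 (1,3):1^3=2 (2,2):2^2=0 (0,3):0^3=3 (1,2):1^2=3 -> mex({0, 1, 2, 3}) = 4
G(6) = mex({0, 1, 2, 4}) = 3
G(7) = mex({0, 1, 3, 4, 5}) = 2
G(8) = mex({0, 2, 3, 5, 6}) = 1
G(9) = mex({0, 1, 2, 3, 6, 7}) = 4
G(10) = mex({0, 1, 3, 4, 5, 7}) = 2
G(11) = mex({0, 1, 2, 3, 4, 5}) = 6
G(12) = mex({0, 1, 2, 3, 5, 6, 7}) = 4
G(13) = mex({0, 2, 3, 4, 6, 7}) = 1
G(14) = mex({0, 1, 4, 5, 6, 7}) = 2
G(15) = mex({0, 1, 2, 3, 4, 5, 6}) = 7
G(16) = mex({0, 2, 3, 5, 6, 7}) = 1
G(17) = mex({0, 1, 2, 3, 5, 6, 7}) = 4
G(18) = mex({0, 1, 2, 4, 5, 6}) = 3
G(19) = mex({0, 1, 3, 4, 5, 7}) = 2
G(20) = mex({0, 2, 3, 4, 5, 6, 7}) = 1
G(21) = mex({0, 1, 2, 3, 5, 6, 7}) = 4
G(22) = mex({0, 1, 2, 3, 4, 5, 7}) = 6
G(23) = mex({0, 1, 2, 3, 4, 5, 6}) = 7
G(24) = mex({0, 1, 2, 3, 5, 6, 7}) = 4
G(25) = mex({0, 2, 3, 4, 6, 7}) = 1
G(26) = mex({0, 1, 3, 4, 5, 6, 7}) = 2
G(27) = mex({0, 1, 2, 3, 4, 5, 6, 7}) = 8
G(28) = mex({0, 1, 2, 3, 4, 6, 7, 8}) = 5
G(29) = mex({0, 1, 2, 3, 5, 6, 7, 8, 9}) = 4
G(30) = mex({0, 1, 2, 3, 4, 5, 6, 9, 10}) = 7
G(31) = mex({0, 1, 3, 4, 5, 7, 10, 11}) = 2
G(32) = mex({0, 2, 3, 4, 5, 6, 7, 9, 11}) = 1
G(33) = mex({0, 1, 2, 3, 4, 5, 6, 7, 9, 12}) = 8
G(34) = mex({0, 1, 2, 3, 4, 5, 7, 8, 11, 12}) = 6
G(35) = mex({0, 1, 2, 3, 4, 5, 6, 8, 9, 10, 11}) = 7
G(36) = mex({0, 1, 2, 3, 5, 6, 7, 9, 10}) = 4
G(37) = mex({0, 2, 3, 4, 6, 7, 9, 10, 11, 12}) = 1
G(38) = mex({0, 1, 3, 4, 5, 6, 7, 9, 10, 11, 12}) = 2
G(39) = mex({0, 1, 2, 4, 5, 6, 7, 9, 10, 12, 14}) = 3
G(40) = mex({0, 2, 3, 4, 6, 7, 11, 12, 14}) = 1
G(41) = mex({0, 1, 2, 3, 5, 6, 7, 9, 10, 11, 12}) = 4
G(42) = mex({0, 1, 2, 3, 4, 5, 6, 9, 10}) = 7
G(43) = mex({0, 1, 3, 4, 5, 7, 9, 10, 12, 15}) = 2
G(44) = mex({0, 2, 3, 4, 5, 6, 7, 9, 10, 12, 15}) = 1
G(45) = mex({0, 1, 2, 3, 4, 5, 6, 7, 9, 10, 12, 14}) = 8
G(46) = mex({0, 1, 3, 4, 5, 7, 8, 11, 12, 14}) = 2
G(47) = mex({0, 1, 2, 3, 4, 5, 6, 8, 9, 10, 11, 12}) = 7
G(48) = mex({0, 1, 2, 3, 5, 6, 7, 9, 10}) = 4
G(49) = mex({0, 2, 3, 4, 6, 7, 9, 10, 11, 12, 15}) = 1
G(50) = mex({0, 1, 4, 5, 6, 7, 9, 11, 12, 14, 15}) = 2
G(51) = mex({0, 1, 2, 3, 4, 5, 6, 7, 9, 12, 14, 15}) = 8
G(52) = mex({0, 2, 3, 4, 5, 6, 7, 8, 11, 12, 15}) = 1
G(53) = mex({0, 1, 2, 3, 5, 6, 7, 8, 9, 10, 11, 12}) = 4
G(54) = mex({0, 1, 2, 3, 4, 5, 6, 9, 10}) = 7
G(55) = mex({0, 1, 3, 4, 5, 7, 9, 10, 11, 12}) = 2
G(56) = mex({0, 2, 3, 4, 5, 6, 7, 9, 10, 11, 12, 13, 14}) = 1
Therefore G(56) = 1.

1


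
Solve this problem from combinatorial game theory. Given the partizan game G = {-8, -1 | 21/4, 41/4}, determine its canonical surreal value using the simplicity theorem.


Left options: {-8, -1}, max = -1
Right options: {21/4, 41/4}, min = 21/4
All options are numbers and max(Left) < min(Right), so by the simplicity theorem the value is the simplest (earliest-born) number strictly between -1 and 21/4.
Integers 0 through 5 all lie strictly between -1 and 21/4.
Among integers, the simplest (lowest birthday = smallest |n|; 0 is born on day 0, +-n on day n) is 0.
No non-integer in the interval can be simpler: if x is a non-integer in the interval, then floor(x) or ceil(x) also lies in the interval (the interval contains an integer), and both are proper prefixes of x's sign expansion, i.e. born earlier. So the game value is 0.
Game value = 0

0


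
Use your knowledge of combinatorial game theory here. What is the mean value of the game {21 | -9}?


Game = {21 | -9}, a switch {a | b} with numbers a > b.
Its thermograph has left wall a - t and right wall b + t, which meet at t = (a - b)/2, where both equal (a + b)/2. So the mast (mean value) is at (a + b)/2.
Mean = (21 + (-9))/2 = 12/2 = 6

6


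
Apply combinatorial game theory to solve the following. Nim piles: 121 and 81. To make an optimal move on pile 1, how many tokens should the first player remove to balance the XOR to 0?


Piles: 121 and 81
Current XOR: 121 XOR 81 = 40 (non-zero, so this is an N-position).
To make the XOR zero, we need to find a move that balances the piles.
For pile 1 (size 121): target = 121 XOR 40 = 81
We reduce pile 1 from 121 to 81.
Tokens removed: 121 - 81 = 40
Verification: 81 XOR 81 = 0

40


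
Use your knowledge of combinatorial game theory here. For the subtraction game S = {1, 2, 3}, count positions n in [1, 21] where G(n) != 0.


Subtraction set S = {1, 2, 3}, so G(n) = n mod 4.
G(n) = 0 when n is a multiple of 4.
Multiples of 4 in [1, 21]: 5
N-positions (nonzero Grundy) = 21 - 5 = 16

16


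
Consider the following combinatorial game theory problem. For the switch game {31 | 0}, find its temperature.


The game is {31 | 0}, a switch {a | b} with numbers a > b.
Cooling {a | b} by t gives {a - t | b + t}, which stops being hot when a - t = b + t, i.e. at t = (a - b)/2. So the temperature of a switch is (a - b)/2.
Temperature = (Left option - Right option) / 2
= (31 - (0)) / 2
= 31 / 2
= 31/2

31/2


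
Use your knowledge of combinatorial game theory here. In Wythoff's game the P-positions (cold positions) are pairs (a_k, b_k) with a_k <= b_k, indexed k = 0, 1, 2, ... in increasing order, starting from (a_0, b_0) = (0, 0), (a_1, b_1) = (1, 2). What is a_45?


By Wythoff's theorem, a_k = floor(k * phi) and b_k = floor(k * phi^2) = a_k + k, where phi = (1 + sqrt(5))/2 is the golden ratio.
phi = (1 + sqrt(5))/2 = 1.618034
k = 45
k * phi = 45 * 1.618034 = 72.811529
a_45 = floor(k * phi) = 72

72


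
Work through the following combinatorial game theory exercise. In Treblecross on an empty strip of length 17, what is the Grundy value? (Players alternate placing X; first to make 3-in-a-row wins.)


Treblecross: place X on empty cells; 3-in-a-row wins.
Playing within two cells of an existing X lets the opponent win at once, so sensible play treats the cells i-2..i+2 around each X as dead. The player left with no safe cell loses, so this is a normal-play take-away game on strips of safe cells.
Placing X at cell i (0-indexed) of a strip of k safe cells leaves independent strips of sizes max(0, i-2) and max(0, k-i-3). Hence G(k) = mex{ G(max(0,i-2)) XOR G(max(0,k-i-3)) : 0 <= i < k }, with G(0) = 0.
G(1): splits (0,0):0^0=0 -> mex({0}) = 1
G(2): splits (0,0):0^0=0 -> mex({0}) = 1
G(3): splits (0,0):0^0=0 -> mex({0}) = 1
G(4): splits (0,1):0^1=1 (0,0):0^0=0 -> mex({0, 1}) = 2
G(5): splits (0,2):0^1=1 (0,1):0^1=1 (0,0):0^0=0 -> mex({0, 1}) = 2
G(6) = mex({1}) = 0
G(7) = mex({0, 1, 2}) = 3
G(8) = mex({0, 1, 2}) = 3
G(9) = mex({0, 2}) = 1
G(10) = mex({0, 2, 3}) = 1
G(11) = mex({0, 3}) = 1
G(12) = mex({1, 3}) = 0
G(13) = mex({0, 1, 2, 3}) = 4
G(14) = mex({0, 1, 2}) = 3
G(15) = mex({0, 1, 2}) = 3
G(16) = mex({0, 1, 2, 4}) = 3
G(17) = mex({0, 1, 3, 4}) = 2
Therefore G(17) = 2.

2


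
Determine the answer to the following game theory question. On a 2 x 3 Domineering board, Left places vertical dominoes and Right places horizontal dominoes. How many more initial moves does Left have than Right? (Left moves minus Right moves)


Board is 2 x 3 (rows x cols).
Left (vertical) placements: (rows-1) * cols = 1 * 3 = 3
Right (horizontal) placements: rows * (cols-1) = 2 * 2 = 4
Advantage = Left - Right = 3 - 4 = -1

-1


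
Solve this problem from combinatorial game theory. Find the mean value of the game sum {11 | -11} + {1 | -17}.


G1 = {11 | -11}, G2 = {1 | -17}
Each is a switch {a | b} with numbers a > b; its mean value is (a + b)/2, and mean value is additive over game sums: m(G1 + G2) = m(G1) + m(G2).
Mean of G1 = (11 + (-11))/2 = 0/2 = 0
Mean of G2 = (1 + (-17))/2 = -16/2 = -8
Mean of G1 + G2 = 0 + -8 = -8

-8


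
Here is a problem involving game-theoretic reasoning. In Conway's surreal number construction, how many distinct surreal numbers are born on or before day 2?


Day 0: {|} = 0 is born. Count = 1.
Day n: the number of surreal numbers born by day n is 2^(n+1) - 1.
By day 0: 2^1 - 1 = 1
By day 1: 2^2 - 1 = 3
By day 2: 2^3 - 1 = 7
By day 2: 7 surreal numbers.

7


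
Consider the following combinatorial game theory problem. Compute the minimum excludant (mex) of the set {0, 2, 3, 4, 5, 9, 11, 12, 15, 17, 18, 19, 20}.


Set = {0, 2, 3, 4, 5, 9, 11, 12, 15, 17, 18, 19, 20}
0 is in the set.
1 is NOT in the set. This is the mex.
mex = 1

1


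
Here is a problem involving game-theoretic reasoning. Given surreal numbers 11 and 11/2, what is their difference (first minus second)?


x = 11, y = 11/2
Converting to common denominator: 2
x = 22/2, y = 11/2
x - y = 11 - 11/2 = 11/2

11/2


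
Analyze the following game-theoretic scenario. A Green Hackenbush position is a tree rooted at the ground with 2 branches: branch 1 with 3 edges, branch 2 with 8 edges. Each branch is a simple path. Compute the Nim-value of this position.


The tree has 2 branches from the ground vertex.
In Green Hackenbush, the Nim-value of a simple path of length k is k.
Branch 1: length 3, Nim-value = 3
Branch 2: length 8, Nim-value = 8
Total Nim-value = XOR of all branch values:
0 XOR 3 = 3
3 XOR 8 = 11
Nim-value of the tree = 11

11


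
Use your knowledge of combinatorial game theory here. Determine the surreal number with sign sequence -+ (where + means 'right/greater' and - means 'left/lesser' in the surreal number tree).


Sign expansion: -+
Rule: track bounds (lo, hi), initially (-inf, +inf). On '+', the current value becomes lo and we move to the simplest number in (value, hi): value + 1 if hi = +inf, otherwise the midpoint (value + hi)/2. On '-', the current value becomes hi and we move to value - 1 if lo = -inf, otherwise the midpoint (lo + value)/2.
Start at 0.
Step 1: sign = -, move left. Bounds: (-inf, 0). Value = -1
Step 2: sign = +, move right. Bounds: (-1, 0). Value = -1/2
The surreal number with sign expansion -+ is -1/2.

-1/2


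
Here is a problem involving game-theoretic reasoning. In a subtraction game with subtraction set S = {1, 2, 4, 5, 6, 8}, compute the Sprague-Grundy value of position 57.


The subtraction set is S = {1, 2, 4, 5, 6, 8}.
G(k) = mex{ G(k - s) : s in S, s <= k }. We compute iteratively: G(0) = 0.
G(1) = mex({0}) = 1
G(2) = mex({0, 1}) = 2
G(3) = mex({1, 2}) = 0
G(4) = mex({0, 2}) = 1
G(5) = mex({0, 1}) = 2
G(6) = mex({0, 1, 2}) = 3
G(7) = mex({0, 1, 2, 3}) = 4
G(8) = mex({0, 1, 2, 3, 4}) = 5
G(9) = mex({0, 1, 2, 4, 5}) = 3
G(10) = mex({1, 2, 3, 5}) = 0
G(11) = mex({0, 2, 3, 4}) = 1
G(12) = mex({0, 1, 3, 4, 5}) = 2
G(13) = mex({1, 2, 3, 4, 5}) = 0
G(14) = mex({0, 2, 3, 5}) = 1
G(15) = mex({0, 1, 3, 4}) = 2
G(16) = mex({0, 1, 2, 5}) = 3
G(17) = mex({0, 1, 2, 3}) = 4
Observe that G(10)..G(17) = 0, 1, 2, 0, 1, 2, 3, 4 repeats G(0)..G(7) = 0, 1, 2, 0, 1, 2, 3, 4.
For k >= max(S) = 8, G(k) is determined by the previous 8 values G(k-8)..G(k-1); a window of 8 consecutive values has recurred shifted by 10, so by induction G(k + 10) = G(k) for all k >= 0: the sequence is periodic from the start with period 10.
One period: G(0..9) = 0, 1, 2, 0, 1, 2, 3, 4, 5, 3.
57 mod 10 = 7, so G(57) = G(7) = 4.

4


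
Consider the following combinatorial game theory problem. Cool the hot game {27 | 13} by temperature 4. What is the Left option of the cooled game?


Original game: {27 | 13} (a switch {a | b} with a > b).
Cooling by t (for t below the temperature (a - b)/2 = 7) taxes each move by t: {a | b} cooled by t is {a - t | b + t}.
Cooling amount: t = 4
Cooled Left option: 27 - 4 = 23
Cooled Right option: 13 + 4 = 17
Cooled game: {23 | 17}
Left option = 23

23


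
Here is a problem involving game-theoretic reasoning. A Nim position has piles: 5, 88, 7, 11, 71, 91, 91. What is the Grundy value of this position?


We need the XOR (exclusive or) of all pile sizes.
After XOR-ing pile 1 (size 5): 0 XOR 5 = 5
After XOR-ing pile 2 (size 88): 5 XOR 88 = 93
After XOR-ing pile 3 (size 7): 93 XOR 7 = 90
After XOR-ing pile 4 (size 11): 90 XOR 11 = 81
After XOR-ing pile 5 (size 71): 81 XOR 71 = 22
After XOR-ing pile 6 (size 91): 22 XOR 91 = 77
After XOR-ing pile 7 (size 91): 77 XOR 91 = 22
The Nim-value of this position is 22.

22


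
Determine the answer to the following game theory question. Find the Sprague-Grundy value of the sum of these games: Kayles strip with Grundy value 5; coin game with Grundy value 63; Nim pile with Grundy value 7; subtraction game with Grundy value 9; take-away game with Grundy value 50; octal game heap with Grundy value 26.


By the Sprague-Grundy theorem, the Grundy value of a sum of games is the XOR of individual Grundy values.
Kayles strip: Grundy value = 5. Running XOR: 0 XOR 5 = 5
coin game: Grundy value = 63. Running XOR: 5 XOR 63 = 58
Nim pile: Grundy value = 7. Running XOR: 58 XOR 7 = 61
subtraction game: Grundy value = 9. Running XOR: 61 XOR 9 = 52
take-away game: Grundy value = 50. Running XOR: 52 XOR 50 = 6
octal game heap: Grundy value = 26. Running XOR: 6 XOR 26 = 28
The combined Grundy value is 28.

28


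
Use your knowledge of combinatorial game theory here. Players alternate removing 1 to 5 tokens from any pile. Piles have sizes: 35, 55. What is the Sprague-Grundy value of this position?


Subtraction set: {1, 2, 3, 4, 5}
For this subtraction set, G(n) = n mod 6 (period = max + 1 = 6).
Pile 1 (size 35): G(35) = 35 mod 6 = 5
Pile 2 (size 55): G(55) = 55 mod 6 = 1
Total Grundy value = XOR of all: 5 XOR 1 = 4

4


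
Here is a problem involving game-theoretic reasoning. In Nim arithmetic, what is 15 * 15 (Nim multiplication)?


Nim multiplication is bilinear over XOR: (u XOR v) * w = (u*w) XOR (v*w).
So we split each operand into its bit components and XOR the pairwise Nim products.
15 = 1 + 2 + 4 + 8 (as XOR of powers of 2).
15 = 1 + 2 + 4 + 8 (as XOR of powers of 2).
Using the standard Nim-product table on single bits:
  2*2 = 3,   2*4 = 8,   2*8 = 12,
  4*4 = 6,   4*8 = 11,  8*8 = 13,
and  1*x = x (identity), k*l = l*k (commutative).
Pairwise Nim products:
  1 * 1 = 1
  1 * 2 = 2
  1 * 4 = 4
  1 * 8 = 8
  2 * 1 = 2
  2 * 2 = 3
  2 * 4 = 8
  2 * 8 = 12
  4 * 1 = 4
  4 * 2 = 8
  4 * 4 = 6
  4 * 8 = 11
  8 * 1 = 8
  8 * 2 = 12
  8 * 4 = 11
  8 * 8 = 13
XOR them: 1 XOR 2 XOR 4 XOR 8 XOR 2 XOR 3 XOR 8 XOR 12 XOR 4 XOR 8 XOR 6 XOR 11 XOR 8 XOR 12 XOR 11 XOR 13 = 9.
Result: 15 * 15 = 9 (in Nim).

9


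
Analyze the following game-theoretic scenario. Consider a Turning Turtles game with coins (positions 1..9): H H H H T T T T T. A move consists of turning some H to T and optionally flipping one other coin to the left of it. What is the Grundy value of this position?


Coins: H H H H T T T T T
Key fact: a single head at position k behaves exactly like a Nim heap of size k (turning it to T and optionally flipping a coin at j < k corresponds to moving the heap from k to j, or to 0), and heads combine as a disjunctive sum (two heads at the same place would cancel, matching j XOR j = 0). So the Nim-value is the XOR of the 1-indexed positions of the heads.
Face-up positions (1-indexed): [1, 2, 3, 4]
XOR 0 with 1: 0 XOR 1 = 1
XOR 1 with 2: 1 XOR 2 = 3
XOR 3 with 3: 3 XOR 3 = 0
XOR 0 with 4: 0 XOR 4 = 4
Nim-value = 4

4


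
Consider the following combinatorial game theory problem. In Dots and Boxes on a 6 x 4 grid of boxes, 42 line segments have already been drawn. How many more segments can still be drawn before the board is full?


Grid: 6 x 4 boxes, i.e. 7 rows and 5 columns of dots.
Horizontal edges: (rows + 1) * cols = 7 * 4 = 28
Vertical edges: rows * (cols + 1) = 6 * 5 = 30
Total edges: 28 + 30 = 58
Edges drawn: 42
Remaining: 58 - 42 = 16

16


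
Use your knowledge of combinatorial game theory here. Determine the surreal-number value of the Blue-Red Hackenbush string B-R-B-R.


Edges (from ground): B-R-B-R
By Berlekamp's sign-expansion rule, a Blue-Red Hackenbush stalk has the value of the surreal number whose sign sequence is the edge sequence with B -> + and R -> -.
Sign sequence: +-+-
Trace the sign expansion in the surreal number tree, starting from 0:
Edge 1: B (sign +) -> bounds (0, +inf), value = 1
Edge 2: R (sign -) -> bounds (0, 1), value = 1/2
Edge 3: B (sign +) -> bounds (1/2, 1), value = 3/4
Edge 4: R (sign -) -> bounds (1/2, 3/4), value = 5/8
Game value = 5/8

5/8


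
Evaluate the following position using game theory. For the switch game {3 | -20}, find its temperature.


The game is {3 | -20}, a switch {a | b} with numbers a > b.
Cooling {a | b} by t gives {a - t | b + t}, which stops being hot when a - t = b + t, i.e. at t = (a - b)/2. So the temperature of a switch is (a - b)/2.
Temperature = (Left option - Right option) / 2
= (3 - (-20)) / 2
= 23 / 2
= 23/2

23/2


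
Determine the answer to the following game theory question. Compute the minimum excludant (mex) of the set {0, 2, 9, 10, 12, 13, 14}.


Set = {0, 2, 9, 10, 12, 13, 14}
0 is in the set.
1 is NOT in the set. This is the mex.
mex = 1

1


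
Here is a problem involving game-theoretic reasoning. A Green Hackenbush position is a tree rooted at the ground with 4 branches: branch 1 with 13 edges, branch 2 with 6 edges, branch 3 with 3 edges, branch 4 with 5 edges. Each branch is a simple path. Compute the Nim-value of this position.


The tree has 4 branches from the ground vertex.
In Green Hackenbush, the Nim-value of a simple path of length k is k.
Branch 1: length 13, Nim-value = 13
Branch 2: length 6, Nim-value = 6
Branch 3: length 3, Nim-value = 3
Branch 4: length 5, Nim-value = 5
Total Nim-value = XOR of all branch values:
0 XOR 13 = 13
13 XOR 6 = 11
11 XOR 3 = 8
8 XOR 5 = 13
Nim-value of the tree = 13

13


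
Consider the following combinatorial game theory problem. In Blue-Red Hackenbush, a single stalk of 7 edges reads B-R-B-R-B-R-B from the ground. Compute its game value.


Edges (from ground): B-R-B-R-B-R-B
By Berlekamp's sign-expansion rule, a Blue-Red Hackenbush stalk has the value of the surreal number whose sign sequence is the edge sequence with B -> + and R -> -.
Sign sequence: +-+-+-+
Trace the sign expansion in the surreal number tree, starting from 0:
Edge 1: B (sign +) -> bounds (0, +inf), value = 1
Edge 2: R (sign -) -> bounds (0, 1), value = 1/2
Edge 3: B (sign +) -> bounds (1/2, 1), value = 3/4
Edge 4: R (sign -) -> bounds (1/2, 3/4), value = 5/8
Edge 5: B (sign +) -> bounds (5/8, 3/4), value = 11/16
Edge 6: R (sign -) -> bounds (5/8, 11/16), value = 21/32
Edge 7: B (sign +) -> bounds (21/32, 11/16), value = 43/64
Game value = 43/64

43/64


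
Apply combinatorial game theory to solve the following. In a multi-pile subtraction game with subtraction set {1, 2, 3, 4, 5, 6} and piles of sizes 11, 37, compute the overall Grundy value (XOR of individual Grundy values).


Subtraction set: {1, 2, 3, 4, 5, 6}
For this subtraction set, G(n) = n mod 7 (period = max + 1 = 7).
Pile 1 (size 11): G(11) = 11 mod 7 = 4
Pile 2 (size 37): G(37) = 37 mod 7 = 2
Total Grundy value = XOR of all: 4 XOR 2 = 6

6


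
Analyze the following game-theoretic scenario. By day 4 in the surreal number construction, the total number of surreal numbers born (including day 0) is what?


Day 0: {|} = 0 is born. Count = 1.
Day n: the number of surreal numbers born by day n is 2^(n+1) - 1.
By day 0: 2^1 - 1 = 1
By day 1: 2^2 - 1 = 3
By day 2: 2^3 - 1 = 7
By day 3: 2^4 - 1 = 15
By day 4: 2^5 - 1 = 31
By day 4: 31 surreal numbers.

31


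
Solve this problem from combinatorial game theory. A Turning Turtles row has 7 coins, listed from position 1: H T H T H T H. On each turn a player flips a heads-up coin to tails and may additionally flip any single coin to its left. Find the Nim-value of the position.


Coins: H T H T H T H
Key fact: a single head at position k behaves exactly like a Nim heap of size k (turning it to T and optionally flipping a coin at j < k corresponds to moving the heap from k to j, or to 0), and heads combine as a disjunctive sum (two heads at the same place would cancel, matching j XOR j = 0). So the Nim-value is the XOR of the 1-indexed positions of the heads.
Face-up positions (1-indexed): [1, 3, 5, 7]
XOR 0 with 1: 0 XOR 1 = 1
XOR 1 with 3: 1 XOR 3 = 2
XOR 2 with 5: 2 XOR 5 = 7
XOR 7 with 7: 7 XOR 7 = 0
Nim-value = 0

0


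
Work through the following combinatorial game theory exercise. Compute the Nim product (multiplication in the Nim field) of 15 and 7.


Nim multiplication is bilinear over XOR: (u XOR v) * w = (u*w) XOR (v*w).
So we split each operand into its bit components and XOR the pairwise Nim products.
15 = 1 + 2 + 4 + 8 (as XOR of powers of 2).
7 = 1 + 2 + 4 (as XOR of powers of 2).
Using the standard Nim-product table on single bits:
  2*2 = 3,   2*4 = 8,   2*8 = 12,
  4*4 = 6,   4*8 = 11,  8*8 = 13,
and  1*x = x (identity), k*l = l*k (commutative).
Pairwise Nim products:
  1 * 1 = 1
  1 * 2 = 2
  1 * 4 = 4
  2 * 1 = 2
  2 * 2 = 3
  2 * 4 = 8
  4 * 1 = 4
  4 * 2 = 8
  4 * 4 = 6
  8 * 1 = 8
  8 * 2 = 12
  8 * 4 = 11
XOR them: 1 XOR 2 XOR 4 XOR 2 XOR 3 XOR 8 XOR 4 XOR 8 XOR 6 XOR 8 XOR 12 XOR 11 = 11.
Result: 15 * 7 = 11 (in Nim).

11


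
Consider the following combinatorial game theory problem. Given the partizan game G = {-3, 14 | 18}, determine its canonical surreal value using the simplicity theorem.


Left options: {-3, 14}, max = 14
Right options: {18}, min = 18
All options are numbers and max(Left) < min(Right), so by the simplicity theorem the value is the simplest (earliest-born) number strictly between 14 and 18.
Integers 15 through 17 all lie strictly between 14 and 18.
Among integers, the simplest (lowest birthday = smallest |n|; 0 is born on day 0, +-n on day n) is 15.
No non-integer in the interval can be simpler: if x is a non-integer in the interval, then floor(x) or ceil(x) also lies in the interval (the interval contains an integer), and both are proper prefixes of x's sign expansion, i.e. born earlier. So the game value is 15.
Game value = 15

15


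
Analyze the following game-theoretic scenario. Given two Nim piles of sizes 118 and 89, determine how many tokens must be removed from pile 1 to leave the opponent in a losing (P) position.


Piles: 118 and 89
Current XOR: 118 XOR 89 = 47 (non-zero, so this is an N-position).
To make the XOR zero, we need to find a move that balances the piles.
For pile 1 (size 118): target = 118 XOR 47 = 89
We reduce pile 1 from 118 to 89.
Tokens removed: 118 - 89 = 29
Verification: 89 XOR 89 = 0

29


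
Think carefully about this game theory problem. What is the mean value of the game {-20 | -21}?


Game = {-20 | -21}, a switch {a | b} with numbers a > b.
Its thermograph has left wall a - t and right wall b + t, which meet at t = (a - b)/2, where both equal (a + b)/2. So the mast (mean value) is at (a + b)/2.
Mean = (-20 + (-21))/2 = -41/2 = -41/2

-41/2


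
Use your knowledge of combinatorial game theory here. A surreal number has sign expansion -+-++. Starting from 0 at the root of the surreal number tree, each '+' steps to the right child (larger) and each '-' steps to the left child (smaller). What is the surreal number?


Sign expansion: -+-++
Rule: track bounds (lo, hi), initially (-inf, +inf). On '+', the current value becomes lo and we move to the simplest number in (value, hi): value + 1 if hi = +inf, otherwise the midpoint (value + hi)/2. On '-', the current value becomes hi and we move to value - 1 if lo = -inf, otherwise the midpoint (lo + value)/2.
Start at 0.
Step 1: sign = -, move left. Bounds: (-inf, 0). Value = -1
Step 2: sign = +, move right. Bounds: (-1, 0). Value = -1/2
Step 3: sign = -, move left. Bounds: (-1, -1/2). Value = -3/4
Step 4: sign = +, move right. Bounds: (-3/4, -1/2). Value = -5/8
Step 5: sign = +, move right. Bounds: (-5/8, -1/2). Value = -9/16
The surreal number with sign expansion -+-++ is -9/16.

-9/16
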